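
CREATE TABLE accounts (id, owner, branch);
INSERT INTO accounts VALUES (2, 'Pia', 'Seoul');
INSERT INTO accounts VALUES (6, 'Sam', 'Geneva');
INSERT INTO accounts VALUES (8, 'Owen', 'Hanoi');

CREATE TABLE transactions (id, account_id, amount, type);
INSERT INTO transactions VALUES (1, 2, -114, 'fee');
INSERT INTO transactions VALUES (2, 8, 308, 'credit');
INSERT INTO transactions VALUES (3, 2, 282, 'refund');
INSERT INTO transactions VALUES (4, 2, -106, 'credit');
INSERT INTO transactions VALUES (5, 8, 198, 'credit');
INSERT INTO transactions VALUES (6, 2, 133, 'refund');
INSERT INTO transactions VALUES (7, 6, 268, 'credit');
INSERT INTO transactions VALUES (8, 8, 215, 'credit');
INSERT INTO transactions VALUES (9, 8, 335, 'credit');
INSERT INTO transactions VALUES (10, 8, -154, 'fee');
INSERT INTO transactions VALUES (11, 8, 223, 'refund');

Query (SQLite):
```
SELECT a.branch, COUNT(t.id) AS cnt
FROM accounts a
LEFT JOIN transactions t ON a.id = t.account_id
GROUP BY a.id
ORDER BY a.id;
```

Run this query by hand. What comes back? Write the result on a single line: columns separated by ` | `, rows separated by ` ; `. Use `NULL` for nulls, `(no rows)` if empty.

Seoul | 4 ; Geneva | 1 ; Hanoi | 6

LEFT JOIN keeps every accounts row; unmatched ones get NULL for transactions columns.
Group by accounts.id and compute COUNT(t.id). COUNT(col) of an all-NULL group is 0.
  2: ids {1, 3, 4, 6} → COUNT(t.id)=4
  6: ids {7} → COUNT(t.id)=1
  8: ids {2, 5, 8, 9, 10, 11} → COUNT(t.id)=6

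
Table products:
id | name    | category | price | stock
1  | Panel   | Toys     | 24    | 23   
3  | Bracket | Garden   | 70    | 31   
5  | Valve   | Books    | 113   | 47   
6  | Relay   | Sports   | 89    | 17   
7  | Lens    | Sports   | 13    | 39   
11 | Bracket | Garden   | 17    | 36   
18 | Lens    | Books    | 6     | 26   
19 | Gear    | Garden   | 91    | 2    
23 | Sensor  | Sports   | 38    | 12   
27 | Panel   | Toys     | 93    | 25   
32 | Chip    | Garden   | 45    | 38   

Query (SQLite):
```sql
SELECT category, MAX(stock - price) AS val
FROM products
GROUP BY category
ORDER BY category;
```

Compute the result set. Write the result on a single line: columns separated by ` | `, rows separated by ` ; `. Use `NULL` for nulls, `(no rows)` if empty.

For each row compute stock - price.
Group by category; take MAX of the expression per group.
  Books: ids {5, 18} → MAX(stock - price)=20
  Garden: ids {3, 11, 19, 32} → MAX(stock - price)=19
  Sports: ids {6, 7, 23} → MAX(stock - price)=26
  Toys: ids {1, 27} → MAX(stock - price)=-1

Books | 20 ; Garden | 19 ; Sports | 26 ; Toys | -1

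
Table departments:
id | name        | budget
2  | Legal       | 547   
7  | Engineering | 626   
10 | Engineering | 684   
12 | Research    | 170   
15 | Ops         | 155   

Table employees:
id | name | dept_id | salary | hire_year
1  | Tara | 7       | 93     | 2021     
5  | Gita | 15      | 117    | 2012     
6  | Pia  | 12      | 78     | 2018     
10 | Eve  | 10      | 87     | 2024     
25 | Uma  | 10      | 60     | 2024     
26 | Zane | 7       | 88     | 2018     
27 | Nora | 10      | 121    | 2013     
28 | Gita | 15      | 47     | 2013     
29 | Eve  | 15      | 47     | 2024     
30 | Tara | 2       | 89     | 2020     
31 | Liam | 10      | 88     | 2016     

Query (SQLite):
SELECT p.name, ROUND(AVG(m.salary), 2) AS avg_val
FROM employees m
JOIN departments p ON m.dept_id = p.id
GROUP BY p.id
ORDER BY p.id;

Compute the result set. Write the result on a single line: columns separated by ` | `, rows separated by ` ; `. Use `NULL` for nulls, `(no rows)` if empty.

Join each employees row to its departments via dept_id.
Group joined rows by departments.id; compute ROUND(AVG(m.salary), 2) per group.
  2: ids {30} → ROUND(AVG(m.salary), 2)=89
  7: ids {1, 26} → ROUND(AVG(m.salary), 2)=90.5
  10: ids {10, 25, 27, 31} → ROUND(AVG(m.salary), 2)=89
  12: ids {6} → ROUND(AVG(m.salary), 2)=78
  15: ids {5, 28, 29} → ROUND(AVG(m.salary), 2)=70.33

Legal | 89 ; Engineering | 90.5 ; Engineering | 89 ; Research | 78 ; Ops | 70.33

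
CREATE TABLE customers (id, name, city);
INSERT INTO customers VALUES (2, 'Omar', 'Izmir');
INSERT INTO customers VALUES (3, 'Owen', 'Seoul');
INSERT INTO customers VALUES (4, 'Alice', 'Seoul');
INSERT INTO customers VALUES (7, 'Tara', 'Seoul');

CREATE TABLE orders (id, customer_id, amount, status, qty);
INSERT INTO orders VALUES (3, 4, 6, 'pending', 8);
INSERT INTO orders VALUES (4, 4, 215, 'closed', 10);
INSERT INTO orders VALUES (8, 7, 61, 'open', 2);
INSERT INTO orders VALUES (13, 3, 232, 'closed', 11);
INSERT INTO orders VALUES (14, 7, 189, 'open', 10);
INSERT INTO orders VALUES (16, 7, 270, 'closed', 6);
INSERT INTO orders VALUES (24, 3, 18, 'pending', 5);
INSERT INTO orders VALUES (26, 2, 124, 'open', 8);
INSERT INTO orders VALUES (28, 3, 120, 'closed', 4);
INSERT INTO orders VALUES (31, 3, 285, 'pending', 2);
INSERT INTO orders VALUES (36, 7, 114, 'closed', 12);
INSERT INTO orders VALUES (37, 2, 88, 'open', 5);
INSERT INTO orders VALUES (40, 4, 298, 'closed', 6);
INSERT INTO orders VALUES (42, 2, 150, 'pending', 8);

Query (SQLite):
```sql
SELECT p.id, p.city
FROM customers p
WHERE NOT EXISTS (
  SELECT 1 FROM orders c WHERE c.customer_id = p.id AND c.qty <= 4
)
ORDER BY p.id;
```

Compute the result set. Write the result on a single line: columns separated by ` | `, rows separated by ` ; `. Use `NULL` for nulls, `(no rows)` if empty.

For each customers row, check whether any orders with matching customer_id has qty <= 4.
Keep rows where that is false.

2 | Izmir ; 4 | Seoul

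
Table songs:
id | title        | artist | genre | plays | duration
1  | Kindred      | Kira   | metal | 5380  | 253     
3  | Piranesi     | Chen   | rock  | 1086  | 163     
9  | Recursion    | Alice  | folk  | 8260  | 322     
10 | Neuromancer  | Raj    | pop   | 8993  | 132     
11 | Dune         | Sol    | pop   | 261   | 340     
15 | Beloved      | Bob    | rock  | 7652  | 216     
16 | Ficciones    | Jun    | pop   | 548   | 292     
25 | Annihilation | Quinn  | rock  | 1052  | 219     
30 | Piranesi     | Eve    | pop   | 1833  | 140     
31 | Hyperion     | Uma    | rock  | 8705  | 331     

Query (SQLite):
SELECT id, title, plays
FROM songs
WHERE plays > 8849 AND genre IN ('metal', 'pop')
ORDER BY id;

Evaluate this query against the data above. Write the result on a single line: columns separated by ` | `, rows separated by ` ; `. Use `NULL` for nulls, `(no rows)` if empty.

10 | Neuromancer | 8993

plays > 8849: ids {10}
genre IN ('metal', 'pop'): ids {1, 10, 11, 16, 30}
Combine with AND.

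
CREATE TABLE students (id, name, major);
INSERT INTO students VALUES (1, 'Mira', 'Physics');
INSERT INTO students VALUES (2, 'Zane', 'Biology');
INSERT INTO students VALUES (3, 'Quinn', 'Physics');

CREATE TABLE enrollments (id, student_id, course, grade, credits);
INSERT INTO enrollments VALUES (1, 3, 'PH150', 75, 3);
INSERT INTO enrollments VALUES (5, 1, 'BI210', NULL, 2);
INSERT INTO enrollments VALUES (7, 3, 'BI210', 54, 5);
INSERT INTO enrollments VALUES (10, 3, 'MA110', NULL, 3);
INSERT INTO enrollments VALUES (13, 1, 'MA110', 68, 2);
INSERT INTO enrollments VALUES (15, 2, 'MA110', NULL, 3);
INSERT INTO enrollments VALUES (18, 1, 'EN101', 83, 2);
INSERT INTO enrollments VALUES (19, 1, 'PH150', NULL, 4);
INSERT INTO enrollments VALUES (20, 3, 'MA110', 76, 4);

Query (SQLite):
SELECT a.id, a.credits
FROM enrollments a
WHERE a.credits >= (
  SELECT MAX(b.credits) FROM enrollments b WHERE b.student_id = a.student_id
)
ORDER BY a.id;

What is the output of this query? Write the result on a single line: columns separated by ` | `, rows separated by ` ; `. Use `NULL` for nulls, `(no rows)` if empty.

7 | 5 ; 15 | 3 ; 19 | 4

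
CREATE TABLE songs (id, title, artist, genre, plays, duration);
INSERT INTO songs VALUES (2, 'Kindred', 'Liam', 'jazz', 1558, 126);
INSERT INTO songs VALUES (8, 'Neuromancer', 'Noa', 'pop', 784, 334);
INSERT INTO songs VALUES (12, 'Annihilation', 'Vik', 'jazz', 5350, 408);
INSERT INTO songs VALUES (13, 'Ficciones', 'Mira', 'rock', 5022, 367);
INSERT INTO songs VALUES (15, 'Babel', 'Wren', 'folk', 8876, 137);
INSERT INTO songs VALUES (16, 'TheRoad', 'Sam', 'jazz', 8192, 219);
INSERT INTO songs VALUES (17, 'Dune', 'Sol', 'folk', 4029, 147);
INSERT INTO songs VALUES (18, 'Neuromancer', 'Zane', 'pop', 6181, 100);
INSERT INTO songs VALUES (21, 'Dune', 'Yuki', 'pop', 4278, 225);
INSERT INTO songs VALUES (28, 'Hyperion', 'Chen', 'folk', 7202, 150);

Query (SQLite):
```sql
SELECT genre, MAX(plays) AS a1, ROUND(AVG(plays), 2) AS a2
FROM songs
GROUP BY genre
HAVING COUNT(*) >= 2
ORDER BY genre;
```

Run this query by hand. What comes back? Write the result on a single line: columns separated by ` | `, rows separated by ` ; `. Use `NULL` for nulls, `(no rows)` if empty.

Group songs by genre.
Per group compute: MAX(plays), ROUND(AVG(plays), 2).
HAVING: drop groups with fewer than 2 rows.
  folk: ids {15, 17, 28} → MAX(plays)=8876, ROUND(AVG(plays), 2)=6702.33
  jazz: ids {2, 12, 16} → MAX(plays)=8192, ROUND(AVG(plays), 2)=5033.33
  pop: ids {8, 18, 21} → MAX(plays)=6181, ROUND(AVG(plays), 2)=3747.67
  rock: ids {13} → MAX(plays)=5022, ROUND(AVG(plays), 2)=5022

folk | 8876 | 6702.33 ; jazz | 8192 | 5033.33 ; pop | 6181 | 3747.67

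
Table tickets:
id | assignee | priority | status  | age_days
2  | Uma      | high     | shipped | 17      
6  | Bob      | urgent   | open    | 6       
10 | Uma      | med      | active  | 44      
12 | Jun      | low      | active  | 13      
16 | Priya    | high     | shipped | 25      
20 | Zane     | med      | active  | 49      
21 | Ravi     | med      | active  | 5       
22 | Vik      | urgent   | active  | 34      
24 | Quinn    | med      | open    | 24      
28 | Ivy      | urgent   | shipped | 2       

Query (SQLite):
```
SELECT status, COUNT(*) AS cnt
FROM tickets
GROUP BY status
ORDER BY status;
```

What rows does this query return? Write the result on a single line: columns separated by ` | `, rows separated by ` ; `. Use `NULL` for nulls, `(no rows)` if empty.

active | 5 ; open | 2 ; shipped | 3

Partition tickets by status; compute COUNT(*) within each group.
  active: ids {10, 12, 20, 21, 22} → COUNT(*)=5
  open: ids {6, 24} → COUNT(*)=2
  shipped: ids {2, 16, 28} → COUNT(*)=3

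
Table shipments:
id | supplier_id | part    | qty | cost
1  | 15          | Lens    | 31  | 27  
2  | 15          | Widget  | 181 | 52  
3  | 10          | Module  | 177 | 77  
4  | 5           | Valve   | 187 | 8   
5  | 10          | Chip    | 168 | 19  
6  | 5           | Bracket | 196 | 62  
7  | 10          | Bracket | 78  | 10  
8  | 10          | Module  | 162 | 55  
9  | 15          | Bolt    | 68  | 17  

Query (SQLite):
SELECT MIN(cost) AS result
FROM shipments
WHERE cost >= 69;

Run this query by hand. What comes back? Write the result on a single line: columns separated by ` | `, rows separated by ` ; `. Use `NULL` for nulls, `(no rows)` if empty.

77

Rows where cost >= 69 → cost values: [77].
MIN of non-NULL values = 77.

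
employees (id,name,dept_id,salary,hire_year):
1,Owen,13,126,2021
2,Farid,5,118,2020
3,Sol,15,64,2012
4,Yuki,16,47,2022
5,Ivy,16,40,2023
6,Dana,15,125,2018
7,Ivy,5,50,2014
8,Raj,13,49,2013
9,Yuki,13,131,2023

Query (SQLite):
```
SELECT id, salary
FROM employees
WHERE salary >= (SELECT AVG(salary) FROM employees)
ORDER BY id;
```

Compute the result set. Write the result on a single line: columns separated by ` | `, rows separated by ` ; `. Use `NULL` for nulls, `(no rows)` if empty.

Scalar subquery: AVG(salary) over all employees rows = 83.333333 (≈; comparison uses full precision).
Keep rows where salary >= that value.

1 | 126 ; 2 | 118 ; 6 | 125 ; 9 | 131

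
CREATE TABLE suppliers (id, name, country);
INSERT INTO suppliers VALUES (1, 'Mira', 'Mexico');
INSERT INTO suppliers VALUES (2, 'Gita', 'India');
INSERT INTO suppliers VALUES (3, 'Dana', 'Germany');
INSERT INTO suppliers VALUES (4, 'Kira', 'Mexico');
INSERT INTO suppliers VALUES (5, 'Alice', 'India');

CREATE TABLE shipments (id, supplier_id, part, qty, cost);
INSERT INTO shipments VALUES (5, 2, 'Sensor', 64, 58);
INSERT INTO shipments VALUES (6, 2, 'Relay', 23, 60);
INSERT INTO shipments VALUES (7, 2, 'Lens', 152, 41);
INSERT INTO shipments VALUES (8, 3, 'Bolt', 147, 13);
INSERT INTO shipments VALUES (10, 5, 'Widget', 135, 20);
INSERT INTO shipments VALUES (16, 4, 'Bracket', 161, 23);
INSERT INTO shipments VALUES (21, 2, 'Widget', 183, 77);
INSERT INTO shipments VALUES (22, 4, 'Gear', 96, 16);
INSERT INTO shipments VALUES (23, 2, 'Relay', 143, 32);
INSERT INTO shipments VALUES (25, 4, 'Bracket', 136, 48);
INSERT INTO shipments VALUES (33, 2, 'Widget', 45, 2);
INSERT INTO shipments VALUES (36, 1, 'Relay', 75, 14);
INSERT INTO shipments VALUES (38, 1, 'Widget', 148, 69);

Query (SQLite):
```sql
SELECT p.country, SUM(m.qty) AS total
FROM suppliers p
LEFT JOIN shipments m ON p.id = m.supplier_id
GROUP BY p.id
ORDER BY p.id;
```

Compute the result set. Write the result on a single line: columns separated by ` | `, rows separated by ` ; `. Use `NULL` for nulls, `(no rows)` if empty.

Mexico | 223 ; India | 610 ; Germany | 147 ; Mexico | 393 ; India | 135

LEFT JOIN keeps every suppliers row; unmatched ones get NULL for shipments columns.
Group by suppliers.id and compute SUM(m.qty). SUM over an all-NULL group is NULL.
  1: ids {36, 38} → SUM(m.qty)=223
  2: ids {5, 6, 7, 21, 23, 33} → SUM(m.qty)=610
  3: ids {8} → SUM(m.qty)=147
  4: ids {16, 22, 25} → SUM(m.qty)=393
  5: ids {10} → SUM(m.qty)=135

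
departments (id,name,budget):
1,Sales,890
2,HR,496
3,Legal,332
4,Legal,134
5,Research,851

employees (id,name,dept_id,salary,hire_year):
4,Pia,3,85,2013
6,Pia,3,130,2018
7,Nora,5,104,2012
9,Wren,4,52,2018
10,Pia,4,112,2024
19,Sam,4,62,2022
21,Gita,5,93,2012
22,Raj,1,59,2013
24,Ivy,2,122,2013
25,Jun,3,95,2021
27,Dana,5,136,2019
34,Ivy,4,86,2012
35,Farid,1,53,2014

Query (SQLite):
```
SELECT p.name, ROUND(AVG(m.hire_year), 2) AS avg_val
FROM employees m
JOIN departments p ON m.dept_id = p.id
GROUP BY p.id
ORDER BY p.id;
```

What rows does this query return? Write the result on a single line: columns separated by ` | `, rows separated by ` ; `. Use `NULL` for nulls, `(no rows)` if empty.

Join each employees row to its departments via dept_id.
Group joined rows by departments.id; compute ROUND(AVG(m.hire_year), 2) per group.
  1: ids {22, 35} → ROUND(AVG(m.hire_year), 2)=2013.5
  2: ids {24} → ROUND(AVG(m.hire_year), 2)=2013
  3: ids {4, 6, 25} → ROUND(AVG(m.hire_year), 2)=2017.33
  4: ids {9, 10, 19, 34} → ROUND(AVG(m.hire_year), 2)=2019
  5: ids {7, 21, 27} → ROUND(AVG(m.hire_year), 2)=2014.33

Sales | 2013.5 ; HR | 2013 ; Legal | 2017.33 ; Legal | 2019 ; Research | 2014.33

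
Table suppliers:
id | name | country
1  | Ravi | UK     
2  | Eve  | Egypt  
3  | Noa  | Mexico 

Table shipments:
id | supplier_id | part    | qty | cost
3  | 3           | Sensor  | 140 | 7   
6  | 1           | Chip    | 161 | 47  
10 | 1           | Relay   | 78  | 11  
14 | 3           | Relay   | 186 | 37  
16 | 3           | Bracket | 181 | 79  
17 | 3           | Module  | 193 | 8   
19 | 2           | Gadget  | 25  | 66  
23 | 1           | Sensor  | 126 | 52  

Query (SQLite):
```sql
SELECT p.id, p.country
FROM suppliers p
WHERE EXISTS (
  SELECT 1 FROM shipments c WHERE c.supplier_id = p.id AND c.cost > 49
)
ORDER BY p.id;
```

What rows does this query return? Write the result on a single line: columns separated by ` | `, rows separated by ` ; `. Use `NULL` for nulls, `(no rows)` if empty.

1 | UK ; 2 | Egypt ; 3 | Mexico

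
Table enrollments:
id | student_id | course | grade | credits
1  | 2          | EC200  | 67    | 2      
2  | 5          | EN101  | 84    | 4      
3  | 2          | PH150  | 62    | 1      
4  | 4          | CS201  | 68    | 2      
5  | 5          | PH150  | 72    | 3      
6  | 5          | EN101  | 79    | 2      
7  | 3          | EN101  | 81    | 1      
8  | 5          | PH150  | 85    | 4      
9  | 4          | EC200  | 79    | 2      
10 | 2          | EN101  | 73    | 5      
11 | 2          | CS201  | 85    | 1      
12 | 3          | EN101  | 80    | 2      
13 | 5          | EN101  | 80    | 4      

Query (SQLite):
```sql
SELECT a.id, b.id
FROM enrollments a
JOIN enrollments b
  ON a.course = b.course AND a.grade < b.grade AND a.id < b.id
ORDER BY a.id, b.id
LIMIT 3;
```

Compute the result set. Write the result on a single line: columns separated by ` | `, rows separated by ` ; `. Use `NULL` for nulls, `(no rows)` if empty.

Pairs (a,b) with same course, a.grade < b.grade, a.id < b.id.
course groups: CS201:{4,11} EC200:{1,9} EN101:{2,6,7,10,12,13} PH150:{3,5,8}
Ordered by (a.id, b.id); first 3.

1 | 9 ; 3 | 5 ; 3 | 8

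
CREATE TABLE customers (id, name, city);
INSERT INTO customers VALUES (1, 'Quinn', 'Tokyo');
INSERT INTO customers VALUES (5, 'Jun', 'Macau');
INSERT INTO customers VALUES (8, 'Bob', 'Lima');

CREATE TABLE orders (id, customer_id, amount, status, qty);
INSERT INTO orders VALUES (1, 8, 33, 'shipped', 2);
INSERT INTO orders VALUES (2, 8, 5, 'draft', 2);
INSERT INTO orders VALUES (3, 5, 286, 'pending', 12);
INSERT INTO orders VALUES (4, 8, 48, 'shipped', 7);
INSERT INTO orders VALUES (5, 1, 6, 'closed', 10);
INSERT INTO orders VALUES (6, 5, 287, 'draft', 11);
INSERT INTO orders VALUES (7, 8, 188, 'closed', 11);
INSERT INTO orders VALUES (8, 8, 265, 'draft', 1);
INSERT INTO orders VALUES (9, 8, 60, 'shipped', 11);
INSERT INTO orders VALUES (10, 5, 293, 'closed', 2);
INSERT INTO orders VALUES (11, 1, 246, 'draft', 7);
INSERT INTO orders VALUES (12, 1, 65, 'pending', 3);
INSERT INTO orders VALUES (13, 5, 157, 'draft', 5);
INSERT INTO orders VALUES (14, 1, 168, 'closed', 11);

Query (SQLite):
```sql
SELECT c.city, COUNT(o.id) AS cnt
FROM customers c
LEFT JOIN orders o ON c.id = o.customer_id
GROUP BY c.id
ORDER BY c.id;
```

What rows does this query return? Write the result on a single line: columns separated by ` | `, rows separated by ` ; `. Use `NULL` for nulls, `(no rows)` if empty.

Tokyo | 4 ; Macau | 4 ; Lima | 6

LEFT JOIN keeps every customers row; unmatched ones get NULL for orders columns.
Group by customers.id and compute COUNT(o.id). COUNT(col) of an all-NULL group is 0.
  1: ids {5, 11, 12, 14} → COUNT(o.id)=4
  5: ids {3, 6, 10, 13} → COUNT(o.id)=4
  8: ids {1, 2, 4, 7, 8, 9} → COUNT(o.id)=6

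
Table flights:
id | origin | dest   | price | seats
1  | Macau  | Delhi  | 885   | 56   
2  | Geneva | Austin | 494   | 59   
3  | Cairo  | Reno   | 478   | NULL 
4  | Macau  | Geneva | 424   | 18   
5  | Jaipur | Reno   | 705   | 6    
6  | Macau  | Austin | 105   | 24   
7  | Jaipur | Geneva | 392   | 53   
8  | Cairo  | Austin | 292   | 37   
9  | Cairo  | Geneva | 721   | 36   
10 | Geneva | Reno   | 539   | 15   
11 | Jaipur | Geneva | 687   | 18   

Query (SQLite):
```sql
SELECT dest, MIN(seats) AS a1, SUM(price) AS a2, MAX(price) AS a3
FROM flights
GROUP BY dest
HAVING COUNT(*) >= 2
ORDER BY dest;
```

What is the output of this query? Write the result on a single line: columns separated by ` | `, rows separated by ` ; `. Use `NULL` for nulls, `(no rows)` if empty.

Austin | 24 | 891 | 494 ; Geneva | 18 | 2224 | 721 ; Reno | 6 | 1722 | 705

Group flights by dest.
Per group compute: MIN(seats), SUM(price), MAX(price).
HAVING: drop groups with fewer than 2 rows.
  Austin: ids {2, 6, 8} → MIN(seats)=24, SUM(price)=891, MAX(price)=494
  Delhi: ids {1} → MIN(seats)=56, SUM(price)=885, MAX(price)=885
  Geneva: ids {4, 7, 9, 11} → MIN(seats)=18, SUM(price)=2224, MAX(price)=721
  Reno: ids {3, 5, 10} → MIN(seats)=6, SUM(price)=1722, MAX(price)=705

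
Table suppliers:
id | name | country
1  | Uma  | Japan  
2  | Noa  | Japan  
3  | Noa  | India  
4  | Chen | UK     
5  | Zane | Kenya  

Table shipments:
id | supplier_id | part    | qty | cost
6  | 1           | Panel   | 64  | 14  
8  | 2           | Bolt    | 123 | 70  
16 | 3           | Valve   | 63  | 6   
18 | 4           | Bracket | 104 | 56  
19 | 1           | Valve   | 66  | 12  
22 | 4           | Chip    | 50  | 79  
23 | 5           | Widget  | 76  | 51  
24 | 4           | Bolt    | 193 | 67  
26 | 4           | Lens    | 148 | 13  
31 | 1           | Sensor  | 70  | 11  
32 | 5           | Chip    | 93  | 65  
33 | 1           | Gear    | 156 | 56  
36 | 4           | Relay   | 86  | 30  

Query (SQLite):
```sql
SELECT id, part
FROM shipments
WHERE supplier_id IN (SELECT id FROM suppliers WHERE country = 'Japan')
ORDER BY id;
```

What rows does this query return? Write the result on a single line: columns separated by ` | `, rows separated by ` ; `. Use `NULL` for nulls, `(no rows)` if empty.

6 | Panel ; 8 | Bolt ; 19 | Valve ; 31 | Sensor ; 33 | Gear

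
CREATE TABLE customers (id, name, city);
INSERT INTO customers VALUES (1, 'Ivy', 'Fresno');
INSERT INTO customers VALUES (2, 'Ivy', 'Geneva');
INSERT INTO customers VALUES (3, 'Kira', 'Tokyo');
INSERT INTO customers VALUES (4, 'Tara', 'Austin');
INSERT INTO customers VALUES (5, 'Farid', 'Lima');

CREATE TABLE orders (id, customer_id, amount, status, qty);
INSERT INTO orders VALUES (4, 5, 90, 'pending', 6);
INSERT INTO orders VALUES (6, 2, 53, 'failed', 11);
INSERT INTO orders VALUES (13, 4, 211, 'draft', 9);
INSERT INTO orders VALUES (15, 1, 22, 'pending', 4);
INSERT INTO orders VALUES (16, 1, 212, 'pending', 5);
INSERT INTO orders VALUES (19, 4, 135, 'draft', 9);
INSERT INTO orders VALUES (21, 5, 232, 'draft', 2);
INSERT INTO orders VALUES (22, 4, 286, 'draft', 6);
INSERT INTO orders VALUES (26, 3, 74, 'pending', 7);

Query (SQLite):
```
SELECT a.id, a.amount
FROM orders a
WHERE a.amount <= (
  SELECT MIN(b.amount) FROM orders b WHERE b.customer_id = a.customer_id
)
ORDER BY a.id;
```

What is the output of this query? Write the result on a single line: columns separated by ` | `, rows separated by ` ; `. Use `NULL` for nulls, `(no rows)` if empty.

For each orders row a, compute MIN(amount) over rows sharing a.customer_id.
Keep row a if a.amount <= that per-group MIN.
  customer_id=1: MIN(amount) = 22
  customer_id=2: MIN(amount) = 53
  customer_id=3: MIN(amount) = 74
  customer_id=4: MIN(amount) = 135
  customer_id=5: MIN(amount) = 90

4 | 90 ; 6 | 53 ; 15 | 22 ; 19 | 135 ; 26 | 74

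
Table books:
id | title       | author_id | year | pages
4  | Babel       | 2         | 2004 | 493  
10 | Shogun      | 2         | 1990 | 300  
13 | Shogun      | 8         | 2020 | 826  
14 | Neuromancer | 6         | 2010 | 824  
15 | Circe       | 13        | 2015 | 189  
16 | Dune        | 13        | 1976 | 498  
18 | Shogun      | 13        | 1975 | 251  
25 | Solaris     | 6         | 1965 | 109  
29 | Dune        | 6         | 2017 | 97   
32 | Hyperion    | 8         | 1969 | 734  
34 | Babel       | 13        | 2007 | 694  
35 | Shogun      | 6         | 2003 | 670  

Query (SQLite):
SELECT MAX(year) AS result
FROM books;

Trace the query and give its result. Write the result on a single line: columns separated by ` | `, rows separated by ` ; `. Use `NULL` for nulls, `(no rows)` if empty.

2020

All year values: [2004, 1990, 2020, 2010, 2015, 1976, 1975, 1965, 2017, 1969, 2007, 2003].
MAX of non-NULL values = 2020.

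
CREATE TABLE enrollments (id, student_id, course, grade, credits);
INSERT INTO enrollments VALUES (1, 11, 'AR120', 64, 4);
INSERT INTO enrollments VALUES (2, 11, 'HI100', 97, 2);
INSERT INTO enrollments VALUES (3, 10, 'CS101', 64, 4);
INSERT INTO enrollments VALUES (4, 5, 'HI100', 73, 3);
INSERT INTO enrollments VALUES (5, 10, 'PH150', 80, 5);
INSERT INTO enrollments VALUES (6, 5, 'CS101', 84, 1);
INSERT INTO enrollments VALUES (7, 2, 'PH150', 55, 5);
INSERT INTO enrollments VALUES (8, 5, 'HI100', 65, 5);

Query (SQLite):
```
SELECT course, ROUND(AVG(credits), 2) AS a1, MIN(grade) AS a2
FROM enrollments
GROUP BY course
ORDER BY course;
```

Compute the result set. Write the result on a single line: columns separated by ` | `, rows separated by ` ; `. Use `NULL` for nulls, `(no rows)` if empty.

AR120 | 4 | 64 ; CS101 | 2.5 | 64 ; HI100 | 3.33 | 65 ; PH150 | 5 | 55

Group enrollments by course.
Per group compute: ROUND(AVG(credits), 2), MIN(grade).
  AR120: ids {1} → ROUND(AVG(credits), 2)=4, MIN(grade)=64
  CS101: ids {3, 6} → ROUND(AVG(credits), 2)=2.5, MIN(grade)=64
  HI100: ids {2, 4, 8} → ROUND(AVG(credits), 2)=3.33, MIN(grade)=65
  PH150: ids {5, 7} → ROUND(AVG(credits), 2)=5, MIN(grade)=55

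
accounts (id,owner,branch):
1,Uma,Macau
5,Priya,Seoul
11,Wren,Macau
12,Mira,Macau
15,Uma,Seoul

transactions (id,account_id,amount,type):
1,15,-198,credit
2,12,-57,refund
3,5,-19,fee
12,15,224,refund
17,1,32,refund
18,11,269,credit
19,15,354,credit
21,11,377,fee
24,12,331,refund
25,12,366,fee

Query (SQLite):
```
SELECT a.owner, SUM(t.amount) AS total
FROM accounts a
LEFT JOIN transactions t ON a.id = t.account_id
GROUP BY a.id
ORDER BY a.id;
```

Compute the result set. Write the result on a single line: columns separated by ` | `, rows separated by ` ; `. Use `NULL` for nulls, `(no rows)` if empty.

LEFT JOIN keeps every accounts row; unmatched ones get NULL for transactions columns.
Group by accounts.id and compute SUM(t.amount). SUM over an all-NULL group is NULL.
  1: ids {17} → SUM(t.amount)=32
  5: ids {3} → SUM(t.amount)=-19
  11: ids {18, 21} → SUM(t.amount)=646
  12: ids {2, 24, 25} → SUM(t.amount)=640
  15: ids {1, 12, 19} → SUM(t.amount)=380

Uma | 32 ; Priya | -19 ; Wren | 646 ; Mira | 640 ; Uma | 380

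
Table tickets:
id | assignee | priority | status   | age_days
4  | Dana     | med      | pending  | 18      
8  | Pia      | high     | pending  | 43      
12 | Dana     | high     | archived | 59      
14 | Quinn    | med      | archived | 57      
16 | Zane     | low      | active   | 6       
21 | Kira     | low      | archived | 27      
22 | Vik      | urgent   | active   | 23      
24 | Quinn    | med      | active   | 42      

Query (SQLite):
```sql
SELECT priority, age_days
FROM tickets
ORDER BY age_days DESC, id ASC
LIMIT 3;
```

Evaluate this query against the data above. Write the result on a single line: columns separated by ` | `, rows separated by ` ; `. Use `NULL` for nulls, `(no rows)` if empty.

high | 59 ; med | 57 ; high | 43

Sort by age_days desc, tiebreak id asc: (59, id=12), (57, id=14), (43, id=8), (42, id=24), (27, id=21), (23, id=22) …. Take first 3.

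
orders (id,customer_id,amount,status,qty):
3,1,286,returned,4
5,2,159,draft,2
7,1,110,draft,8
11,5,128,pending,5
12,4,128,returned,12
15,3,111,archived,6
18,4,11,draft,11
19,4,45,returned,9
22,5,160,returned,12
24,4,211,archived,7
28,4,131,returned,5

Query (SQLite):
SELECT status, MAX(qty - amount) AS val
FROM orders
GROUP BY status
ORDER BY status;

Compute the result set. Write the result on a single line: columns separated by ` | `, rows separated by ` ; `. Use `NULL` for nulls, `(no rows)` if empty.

For each row compute qty - amount.
Group by status; take MAX of the expression per group.
  archived: ids {15, 24} → MAX(qty - amount)=-105
  draft: ids {5, 7, 18} → MAX(qty - amount)=0
  pending: ids {11} → MAX(qty - amount)=-123
  returned: ids {3, 12, 19, 22, 28} → MAX(qty - amount)=-36

archived | -105 ; draft | 0 ; pending | -123 ; returned | -36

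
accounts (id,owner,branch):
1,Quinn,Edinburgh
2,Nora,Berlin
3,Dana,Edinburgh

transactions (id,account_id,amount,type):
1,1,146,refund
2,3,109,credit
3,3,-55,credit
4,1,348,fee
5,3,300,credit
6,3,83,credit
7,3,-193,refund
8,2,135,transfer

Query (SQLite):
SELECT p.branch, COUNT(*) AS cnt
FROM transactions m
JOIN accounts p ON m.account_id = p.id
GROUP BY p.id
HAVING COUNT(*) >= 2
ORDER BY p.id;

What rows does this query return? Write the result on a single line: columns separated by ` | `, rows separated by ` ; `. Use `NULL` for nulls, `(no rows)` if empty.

Edinburgh | 2 ; Edinburgh | 5

Join each transactions row to its accounts via account_id.
Group joined rows by accounts.id; compute COUNT(*) per group.
HAVING: keep groups with count ≥ 2.
  1: ids {1, 4} → COUNT(*)=2
  2: ids {8} → COUNT(*)=1
  3: ids {2, 3, 5, 6, 7} → COUNT(*)=5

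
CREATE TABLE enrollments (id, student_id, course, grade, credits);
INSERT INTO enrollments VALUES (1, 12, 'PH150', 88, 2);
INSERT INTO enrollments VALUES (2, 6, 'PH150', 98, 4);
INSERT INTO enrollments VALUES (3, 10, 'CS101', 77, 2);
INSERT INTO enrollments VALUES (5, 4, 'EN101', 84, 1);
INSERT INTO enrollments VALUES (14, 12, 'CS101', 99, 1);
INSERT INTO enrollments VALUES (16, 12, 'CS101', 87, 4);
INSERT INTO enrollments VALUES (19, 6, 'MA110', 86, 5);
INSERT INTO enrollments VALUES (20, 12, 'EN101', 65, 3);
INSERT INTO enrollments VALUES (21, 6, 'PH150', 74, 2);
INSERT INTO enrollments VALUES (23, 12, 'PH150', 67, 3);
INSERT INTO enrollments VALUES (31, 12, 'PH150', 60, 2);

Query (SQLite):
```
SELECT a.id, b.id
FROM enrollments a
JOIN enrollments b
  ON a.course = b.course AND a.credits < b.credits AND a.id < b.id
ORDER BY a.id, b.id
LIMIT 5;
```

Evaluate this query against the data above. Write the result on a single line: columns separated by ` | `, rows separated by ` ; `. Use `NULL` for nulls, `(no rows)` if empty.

Pairs (a,b) with same course, a.credits < b.credits, a.id < b.id.
course groups: CS101:{3,14,16} EN101:{5,20} MA110:{19} PH150:{1,2,21,23,31}
Ordered by (a.id, b.id); first 5.

1 | 2 ; 1 | 23 ; 3 | 16 ; 5 | 20 ; 14 | 16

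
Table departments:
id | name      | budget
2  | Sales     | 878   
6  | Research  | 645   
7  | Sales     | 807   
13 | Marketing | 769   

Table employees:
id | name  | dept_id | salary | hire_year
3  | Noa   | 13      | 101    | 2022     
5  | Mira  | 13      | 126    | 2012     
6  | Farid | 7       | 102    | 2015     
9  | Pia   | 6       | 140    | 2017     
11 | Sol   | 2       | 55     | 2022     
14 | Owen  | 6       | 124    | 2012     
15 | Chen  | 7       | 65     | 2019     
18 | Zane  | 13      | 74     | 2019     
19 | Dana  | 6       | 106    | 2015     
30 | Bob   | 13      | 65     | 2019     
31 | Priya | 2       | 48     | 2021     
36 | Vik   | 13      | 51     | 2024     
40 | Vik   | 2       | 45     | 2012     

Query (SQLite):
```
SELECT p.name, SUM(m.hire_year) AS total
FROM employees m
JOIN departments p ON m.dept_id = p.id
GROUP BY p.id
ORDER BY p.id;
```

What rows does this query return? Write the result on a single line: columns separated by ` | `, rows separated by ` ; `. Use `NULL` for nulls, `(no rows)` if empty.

Sales | 6055 ; Research | 6044 ; Sales | 4034 ; Marketing | 10096

Join each employees row to its departments via dept_id.
Group joined rows by departments.id; compute SUM(m.hire_year) per group.
  2: ids {11, 31, 40} → SUM(m.hire_year)=6055
  6: ids {9, 14, 19} → SUM(m.hire_year)=6044
  7: ids {6, 15} → SUM(m.hire_year)=4034
  13: ids {3, 5, 18, 30, 36} → SUM(m.hire_year)=10096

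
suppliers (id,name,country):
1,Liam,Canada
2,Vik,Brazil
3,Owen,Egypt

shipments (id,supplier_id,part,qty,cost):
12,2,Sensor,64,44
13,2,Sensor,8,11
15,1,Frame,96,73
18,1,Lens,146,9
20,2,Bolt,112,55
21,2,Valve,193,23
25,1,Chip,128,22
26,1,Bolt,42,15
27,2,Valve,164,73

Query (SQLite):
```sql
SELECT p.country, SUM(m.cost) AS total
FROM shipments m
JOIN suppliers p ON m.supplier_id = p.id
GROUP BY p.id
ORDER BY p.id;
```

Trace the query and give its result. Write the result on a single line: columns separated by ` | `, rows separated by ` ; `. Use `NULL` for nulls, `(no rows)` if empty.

Canada | 119 ; Brazil | 206

Join each shipments row to its suppliers via supplier_id.
Group joined rows by suppliers.id; compute SUM(m.cost) per group.
  1: ids {15, 18, 25, 26} → SUM(m.cost)=119
  2: ids {12, 13, 20, 21, 27} → SUM(m.cost)=206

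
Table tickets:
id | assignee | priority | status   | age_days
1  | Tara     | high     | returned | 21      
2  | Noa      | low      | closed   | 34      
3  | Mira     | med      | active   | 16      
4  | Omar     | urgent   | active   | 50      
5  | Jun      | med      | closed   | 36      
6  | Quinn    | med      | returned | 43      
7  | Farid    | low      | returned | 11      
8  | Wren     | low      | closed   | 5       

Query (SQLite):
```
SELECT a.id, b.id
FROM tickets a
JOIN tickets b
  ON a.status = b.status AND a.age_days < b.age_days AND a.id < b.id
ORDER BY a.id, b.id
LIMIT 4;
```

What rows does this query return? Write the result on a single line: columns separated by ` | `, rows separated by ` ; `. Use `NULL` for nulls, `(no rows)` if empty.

Pairs (a,b) with same status, a.age_days < b.age_days, a.id < b.id.
status groups: active:{3,4} closed:{2,5,8} returned:{1,6,7}
Ordered by (a.id, b.id); first 4.

1 | 6 ; 2 | 5 ; 3 | 4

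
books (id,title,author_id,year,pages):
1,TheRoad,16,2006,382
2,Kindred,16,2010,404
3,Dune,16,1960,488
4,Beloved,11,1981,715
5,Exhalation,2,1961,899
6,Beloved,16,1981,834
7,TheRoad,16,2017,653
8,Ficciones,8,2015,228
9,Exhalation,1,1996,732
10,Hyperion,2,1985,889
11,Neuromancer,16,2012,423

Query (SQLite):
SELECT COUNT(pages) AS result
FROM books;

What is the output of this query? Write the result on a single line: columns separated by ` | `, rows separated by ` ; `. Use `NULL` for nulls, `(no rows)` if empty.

All pages values: [382, 404, 488, 715, 899, 834, 653, 228, 732, 889, 423].
COUNT(pages) counts non-NULL values → 11.

11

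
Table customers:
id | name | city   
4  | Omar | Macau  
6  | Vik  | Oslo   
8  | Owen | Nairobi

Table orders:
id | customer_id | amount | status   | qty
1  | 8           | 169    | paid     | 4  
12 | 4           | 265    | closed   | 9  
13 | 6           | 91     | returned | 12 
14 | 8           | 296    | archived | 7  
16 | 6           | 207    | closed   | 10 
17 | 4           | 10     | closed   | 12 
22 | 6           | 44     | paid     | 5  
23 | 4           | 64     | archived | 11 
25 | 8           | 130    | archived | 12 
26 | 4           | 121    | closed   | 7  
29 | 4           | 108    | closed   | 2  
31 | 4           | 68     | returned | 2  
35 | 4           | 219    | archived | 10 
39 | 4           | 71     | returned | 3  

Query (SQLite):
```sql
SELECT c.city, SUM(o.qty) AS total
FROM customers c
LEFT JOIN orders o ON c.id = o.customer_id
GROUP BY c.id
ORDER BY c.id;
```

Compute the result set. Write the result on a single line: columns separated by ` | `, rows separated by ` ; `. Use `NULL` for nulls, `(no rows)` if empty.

Macau | 56 ; Oslo | 27 ; Nairobi | 23

LEFT JOIN keeps every customers row; unmatched ones get NULL for orders columns.
Group by customers.id and compute SUM(o.qty). SUM over an all-NULL group is NULL.
  4: ids {12, 17, 23, 26, 29, 31, 35, 39} → SUM(o.qty)=56
  6: ids {13, 16, 22} → SUM(o.qty)=27
  8: ids {1, 14, 25} → SUM(o.qty)=23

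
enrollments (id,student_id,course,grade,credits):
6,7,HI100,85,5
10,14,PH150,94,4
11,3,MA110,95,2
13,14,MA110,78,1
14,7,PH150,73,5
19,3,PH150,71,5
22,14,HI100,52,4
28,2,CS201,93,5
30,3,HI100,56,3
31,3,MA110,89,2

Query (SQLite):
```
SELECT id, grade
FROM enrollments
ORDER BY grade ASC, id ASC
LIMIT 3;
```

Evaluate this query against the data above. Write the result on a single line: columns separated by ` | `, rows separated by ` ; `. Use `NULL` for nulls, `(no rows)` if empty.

22 | 52 ; 30 | 56 ; 19 | 71

Sort by grade asc, tiebreak id asc: (52, id=22), (56, id=30), (71, id=19), (73, id=14), (78, id=13), (85, id=6) …. Take first 3.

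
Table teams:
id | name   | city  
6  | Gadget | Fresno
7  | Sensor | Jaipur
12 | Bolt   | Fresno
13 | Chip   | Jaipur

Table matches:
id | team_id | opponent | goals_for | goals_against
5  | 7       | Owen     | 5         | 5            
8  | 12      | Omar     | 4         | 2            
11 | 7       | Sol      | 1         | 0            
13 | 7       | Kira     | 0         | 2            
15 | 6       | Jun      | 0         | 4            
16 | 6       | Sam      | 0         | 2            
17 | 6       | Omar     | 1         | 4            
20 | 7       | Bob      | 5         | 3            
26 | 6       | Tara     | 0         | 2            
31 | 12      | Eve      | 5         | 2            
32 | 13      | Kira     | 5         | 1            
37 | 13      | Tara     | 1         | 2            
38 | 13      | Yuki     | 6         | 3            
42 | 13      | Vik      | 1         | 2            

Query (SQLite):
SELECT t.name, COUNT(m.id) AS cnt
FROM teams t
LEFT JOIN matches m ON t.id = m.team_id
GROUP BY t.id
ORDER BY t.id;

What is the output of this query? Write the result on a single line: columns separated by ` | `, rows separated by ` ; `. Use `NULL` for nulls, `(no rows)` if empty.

Gadget | 4 ; Sensor | 4 ; Bolt | 2 ; Chip | 4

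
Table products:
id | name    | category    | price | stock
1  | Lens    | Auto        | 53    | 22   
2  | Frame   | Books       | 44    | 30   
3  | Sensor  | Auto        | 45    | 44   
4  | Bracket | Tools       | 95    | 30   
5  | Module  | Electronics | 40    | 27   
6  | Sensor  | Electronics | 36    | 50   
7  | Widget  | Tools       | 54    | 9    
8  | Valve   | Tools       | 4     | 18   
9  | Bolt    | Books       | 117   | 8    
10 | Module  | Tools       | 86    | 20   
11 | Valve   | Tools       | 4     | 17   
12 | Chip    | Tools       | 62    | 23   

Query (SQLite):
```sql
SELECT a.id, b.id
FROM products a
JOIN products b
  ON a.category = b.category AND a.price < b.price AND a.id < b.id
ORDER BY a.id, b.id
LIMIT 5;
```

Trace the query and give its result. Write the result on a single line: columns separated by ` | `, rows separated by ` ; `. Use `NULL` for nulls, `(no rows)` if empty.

2 | 9 ; 7 | 10 ; 7 | 12 ; 8 | 10 ; 8 | 12

Pairs (a,b) with same category, a.price < b.price, a.id < b.id.
category groups: Auto:{1,3} Books:{2,9} Electronics:{5,6} Tools:{4,7,8,10,11,12}
Ordered by (a.id, b.id); first 5.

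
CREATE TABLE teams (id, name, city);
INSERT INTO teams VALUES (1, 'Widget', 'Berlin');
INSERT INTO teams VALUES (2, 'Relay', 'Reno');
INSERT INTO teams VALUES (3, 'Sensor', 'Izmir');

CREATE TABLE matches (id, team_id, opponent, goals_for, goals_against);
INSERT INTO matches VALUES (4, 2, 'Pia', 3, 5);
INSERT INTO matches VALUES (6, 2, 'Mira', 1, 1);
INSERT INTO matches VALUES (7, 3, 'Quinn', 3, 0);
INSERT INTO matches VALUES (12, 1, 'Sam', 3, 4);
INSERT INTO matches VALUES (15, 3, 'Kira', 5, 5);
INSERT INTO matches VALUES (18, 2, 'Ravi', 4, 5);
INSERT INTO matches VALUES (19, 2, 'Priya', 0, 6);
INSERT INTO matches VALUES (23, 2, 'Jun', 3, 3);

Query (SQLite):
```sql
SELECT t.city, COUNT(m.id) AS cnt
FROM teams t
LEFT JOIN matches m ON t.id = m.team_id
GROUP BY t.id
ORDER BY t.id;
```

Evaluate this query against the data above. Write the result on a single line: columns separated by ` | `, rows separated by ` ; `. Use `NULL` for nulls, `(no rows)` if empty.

Berlin | 1 ; Reno | 5 ; Izmir | 2

LEFT JOIN keeps every teams row; unmatched ones get NULL for matches columns.
Group by teams.id and compute COUNT(m.id). COUNT(col) of an all-NULL group is 0.
  1: ids {12} → COUNT(m.id)=1
  2: ids {4, 6, 18, 19, 23} → COUNT(m.id)=5
  3: ids {7, 15} → COUNT(m.id)=2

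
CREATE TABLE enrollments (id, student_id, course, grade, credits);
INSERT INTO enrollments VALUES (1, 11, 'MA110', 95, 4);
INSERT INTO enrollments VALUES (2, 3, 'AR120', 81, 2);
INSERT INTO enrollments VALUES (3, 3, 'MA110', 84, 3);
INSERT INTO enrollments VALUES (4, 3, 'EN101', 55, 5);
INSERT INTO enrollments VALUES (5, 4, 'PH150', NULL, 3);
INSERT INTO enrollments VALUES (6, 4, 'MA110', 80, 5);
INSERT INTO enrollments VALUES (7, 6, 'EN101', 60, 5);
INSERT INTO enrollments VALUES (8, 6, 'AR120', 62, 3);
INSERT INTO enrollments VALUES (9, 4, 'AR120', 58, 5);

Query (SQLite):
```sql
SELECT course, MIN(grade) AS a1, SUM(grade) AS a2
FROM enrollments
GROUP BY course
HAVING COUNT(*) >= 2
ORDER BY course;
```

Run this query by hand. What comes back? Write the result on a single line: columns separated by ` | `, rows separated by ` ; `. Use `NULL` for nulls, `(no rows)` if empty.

AR120 | 58 | 201 ; EN101 | 55 | 115 ; MA110 | 80 | 259

Group enrollments by course.
Per group compute: MIN(grade), SUM(grade).
HAVING: drop groups with fewer than 2 rows.
  AR120: ids {2, 8, 9} → MIN(grade)=58, SUM(grade)=201
  EN101: ids {4, 7} → MIN(grade)=55, SUM(grade)=115
  MA110: ids {1, 3, 6} → MIN(grade)=80, SUM(grade)=259
  PH150: ids {5} → MIN(grade)=NULL, SUM(grade)=NULL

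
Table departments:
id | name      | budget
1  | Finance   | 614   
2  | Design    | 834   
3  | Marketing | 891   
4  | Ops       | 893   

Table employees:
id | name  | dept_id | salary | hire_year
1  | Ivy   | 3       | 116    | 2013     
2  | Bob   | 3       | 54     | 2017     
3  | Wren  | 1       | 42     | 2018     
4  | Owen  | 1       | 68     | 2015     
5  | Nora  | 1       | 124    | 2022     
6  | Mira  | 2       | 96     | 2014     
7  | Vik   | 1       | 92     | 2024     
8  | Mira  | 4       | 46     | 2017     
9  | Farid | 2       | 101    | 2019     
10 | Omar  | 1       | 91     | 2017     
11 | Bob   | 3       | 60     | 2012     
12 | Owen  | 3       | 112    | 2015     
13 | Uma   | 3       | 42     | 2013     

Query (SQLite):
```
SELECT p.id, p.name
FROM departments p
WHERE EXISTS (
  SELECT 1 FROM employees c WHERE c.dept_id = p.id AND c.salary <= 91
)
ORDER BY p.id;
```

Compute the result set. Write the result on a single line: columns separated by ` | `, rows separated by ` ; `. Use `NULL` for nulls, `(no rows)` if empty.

1 | Finance ; 3 | Marketing ; 4 | Ops

For each departments row, check whether any employees with matching dept_id has salary <= 91.
Keep rows where that is true.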